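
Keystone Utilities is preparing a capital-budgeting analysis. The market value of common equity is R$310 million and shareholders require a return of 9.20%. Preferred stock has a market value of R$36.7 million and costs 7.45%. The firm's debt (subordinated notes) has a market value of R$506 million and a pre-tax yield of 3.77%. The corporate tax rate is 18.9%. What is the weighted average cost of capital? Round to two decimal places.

Total capital V = 310 + 36.7 + 506 = 852.7.
Equity: weight = 310/852.7 = 0.3636; cost = 9.2%.
Preferred: weight = 36.7/852.7 = 0.0430; cost = 7.45%.
Subordinated notes: weight = 506/852.7 = 0.5934; after-tax cost = 3.77% × (1 − 18.9%) = 3.0575%.
WACC = 0.3636 × 9.2000% + 0.0430 × 7.4500% + 0.5934 × 3.0575% = 5.4796%.

5.48%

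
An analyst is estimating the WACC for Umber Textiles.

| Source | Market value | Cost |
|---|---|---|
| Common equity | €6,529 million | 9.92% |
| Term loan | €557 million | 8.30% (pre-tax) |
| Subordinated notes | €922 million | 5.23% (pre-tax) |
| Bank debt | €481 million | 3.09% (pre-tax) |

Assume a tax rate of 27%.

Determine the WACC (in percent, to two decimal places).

Total capital V = 6529 + 557 + 922 + 481 = 8489.
Equity: weight = 6529/8489 = 0.7691; cost = 9.92%.
Term loan: weight = 557/8489 = 0.0656; after-tax cost = 8.3% × (1 − 27%) = 6.0590%.
Subordinated notes: weight = 922/8489 = 0.1086; after-tax cost = 5.23% × (1 − 27%) = 3.8179%.
Bank debt: weight = 481/8489 = 0.0567; after-tax cost = 3.09% × (1 − 27%) = 2.2557%.
WACC = 0.7691 × 9.9200% + 0.0656 × 6.0590% + 0.1086 × 3.8179% + 0.0567 × 2.2557% = 8.5696%.

8.57%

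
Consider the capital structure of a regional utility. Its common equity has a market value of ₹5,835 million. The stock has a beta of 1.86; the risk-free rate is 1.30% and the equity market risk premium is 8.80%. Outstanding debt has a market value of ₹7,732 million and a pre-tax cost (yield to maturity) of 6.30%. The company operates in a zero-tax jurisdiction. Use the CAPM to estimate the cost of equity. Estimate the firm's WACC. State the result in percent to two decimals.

11.19%

Cost of equity via CAPM: Re = 1.3% + 1.86 × 8.8% = 17.6680%.
Total capital V = 5835 + 7732 = 13567.
Equity: weight = 5835/13567 = 0.4301; cost = 17.668%.
Debt: weight = 7732/13567 = 0.5699; after-tax cost = 6.3% × (1 − 0%) = 6.3000%.
WACC = 0.4301 × 17.6680% + 0.5699 × 6.3000% = 11.1892%.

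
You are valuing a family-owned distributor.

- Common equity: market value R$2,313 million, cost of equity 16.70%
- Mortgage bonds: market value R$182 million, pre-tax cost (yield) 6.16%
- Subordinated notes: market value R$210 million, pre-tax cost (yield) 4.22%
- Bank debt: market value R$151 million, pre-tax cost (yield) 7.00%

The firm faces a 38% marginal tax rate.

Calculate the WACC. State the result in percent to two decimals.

Total capital V = 2313 + 182 + 210 + 151 = 2856.
Equity: weight = 2313/2856 = 0.8099; cost = 16.7%.
Mortgage bonds: weight = 182/2856 = 0.0637; after-tax cost = 6.16% × (1 − 38%) = 3.8192%.
Subordinated notes: weight = 210/2856 = 0.0735; after-tax cost = 4.22% × (1 − 38%) = 2.6164%.
Bank debt: weight = 151/2856 = 0.0529; after-tax cost = 7% × (1 − 38%) = 4.3400%.
WACC = 0.8099 × 16.7000% + 0.0637 × 3.8192% + 0.0735 × 2.6164% + 0.0529 × 4.3400% = 14.1901%.

14.19%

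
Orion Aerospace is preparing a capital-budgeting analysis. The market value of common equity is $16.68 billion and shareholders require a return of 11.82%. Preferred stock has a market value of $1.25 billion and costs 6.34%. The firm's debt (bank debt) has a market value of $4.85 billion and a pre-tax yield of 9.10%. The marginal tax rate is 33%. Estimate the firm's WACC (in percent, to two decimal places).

10.30%

Total capital V = 16.68 + 1.25 + 4.85 = 22.78.
Equity: weight = 16.68/22.78 = 0.7322; cost = 11.82%.
Preferred: weight = 1.25/22.78 = 0.0549; cost = 6.34%.
Bank debt: weight = 4.85/22.78 = 0.2129; after-tax cost = 9.1% × (1 − 33%) = 6.0970%.
WACC = 0.7322 × 11.8200% + 0.0549 × 6.3400% + 0.2129 × 6.0970% = 10.3008%.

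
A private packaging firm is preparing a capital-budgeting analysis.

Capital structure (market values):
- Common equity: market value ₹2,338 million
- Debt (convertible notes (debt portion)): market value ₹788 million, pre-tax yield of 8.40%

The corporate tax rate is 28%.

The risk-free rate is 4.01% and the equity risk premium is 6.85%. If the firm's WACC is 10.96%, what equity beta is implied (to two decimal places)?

1.26

Total capital V = 2338 + 788 = 3126.
Equity weight = 2338/3126 = 0.7479.
Convertible notes (debt portion) weight = 788/3126 = 0.2521.
Debt contribution = 0.2521 × 8.4% × (1 − 28%) = 1.5246%.
Required equity contribution = 10.96% − 1.5246% = 9.4354%  ⇒  Re = 12.6155%.
CAPM: 12.6155% = 4.01% + β × 6.85%  ⇒  β = 1.2563.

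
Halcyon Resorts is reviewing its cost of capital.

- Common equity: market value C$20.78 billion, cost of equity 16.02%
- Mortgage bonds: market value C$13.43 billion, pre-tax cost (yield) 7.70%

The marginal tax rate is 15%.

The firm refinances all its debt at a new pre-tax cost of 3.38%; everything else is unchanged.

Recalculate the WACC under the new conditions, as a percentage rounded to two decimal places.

After the change:
Total capital V = 20.78 + 13.43 = 34.21.
Equity: weight = 20.78/34.21 = 0.6074; cost = 16.02%.
Mortgage bonds: weight = 13.43/34.21 = 0.3926; after-tax cost = 3.38% × (1 − 15%) = 2.8730%.
WACC = 0.6074 × 16.0200% + 0.3926 × 2.8730% = 10.8588%.

10.86%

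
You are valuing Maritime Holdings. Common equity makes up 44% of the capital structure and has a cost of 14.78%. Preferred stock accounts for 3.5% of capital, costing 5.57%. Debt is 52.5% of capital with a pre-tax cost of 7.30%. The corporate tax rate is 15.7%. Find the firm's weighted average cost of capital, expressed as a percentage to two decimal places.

After-tax cost of debt = 7.3% × (1 − 15.7%) = 6.1539%.
WACC = 0.440 × 14.7800% + 0.035 × 5.5700% + 0.525 × 6.1539% = 9.9289%.

9.93%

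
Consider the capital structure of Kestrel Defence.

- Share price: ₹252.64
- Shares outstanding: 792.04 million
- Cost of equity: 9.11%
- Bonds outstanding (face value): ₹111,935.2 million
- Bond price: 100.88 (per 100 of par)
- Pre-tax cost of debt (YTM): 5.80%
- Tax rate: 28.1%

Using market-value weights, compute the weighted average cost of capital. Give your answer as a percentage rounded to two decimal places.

7.33%

Market value of equity E = 252.64 × 792.04m = 200100.9856m. Market value of debt D = 111935.2m × 100.88/100 = 112920.22976m.
Total capital V = 200100.9856 + 112920.22976 = 313021.21536.
Equity: weight = 200100.9856/313021.21536 = 0.6393; cost = 9.11%.
Bonds outstanding: weight = 112920.22976/313021.21536 = 0.3607; after-tax cost = 5.8% × (1 − 28.1%) = 4.1702%.
WACC = 0.6393 × 9.1100% + 0.3607 × 4.1702% = 7.3280%.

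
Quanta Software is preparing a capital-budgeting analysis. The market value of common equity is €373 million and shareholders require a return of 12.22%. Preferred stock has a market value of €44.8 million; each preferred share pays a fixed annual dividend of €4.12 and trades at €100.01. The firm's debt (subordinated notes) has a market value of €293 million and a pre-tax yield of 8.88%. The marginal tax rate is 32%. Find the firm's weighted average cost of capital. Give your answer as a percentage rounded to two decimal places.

9.16%

Cost of preferred: Rp = 4.12 / 100.01 = 4.1196%.
Total capital V = 373 + 44.8 + 293 = 710.8.
Equity: weight = 373/710.8 = 0.5248; cost = 12.22%.
Preferred: weight = 44.8/710.8 = 0.0630; cost = 4.1196%.
Subordinated notes: weight = 293/710.8 = 0.4122; after-tax cost = 8.88% × (1 − 32%) = 6.0384%.
WACC = 0.5248 × 12.2200% + 0.0630 × 4.1196% + 0.4122 × 6.0384% = 9.1613%.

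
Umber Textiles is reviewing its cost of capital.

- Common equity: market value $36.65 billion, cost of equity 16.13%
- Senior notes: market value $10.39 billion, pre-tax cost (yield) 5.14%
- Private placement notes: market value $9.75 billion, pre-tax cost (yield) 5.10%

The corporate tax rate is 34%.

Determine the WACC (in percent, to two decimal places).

Total capital V = 36.65 + 10.39 + 9.75 = 56.79.
Equity: weight = 36.65/56.79 = 0.6454; cost = 16.13%.
Senior notes: weight = 10.39/56.79 = 0.1830; after-tax cost = 5.14% × (1 − 34%) = 3.3924%.
Private placement notes: weight = 9.75/56.79 = 0.1717; after-tax cost = 5.1% × (1 − 34%) = 3.3660%.
WACC = 0.6454 × 16.1300% + 0.1830 × 3.3924% + 0.1717 × 3.3660% = 11.6082%.

11.61%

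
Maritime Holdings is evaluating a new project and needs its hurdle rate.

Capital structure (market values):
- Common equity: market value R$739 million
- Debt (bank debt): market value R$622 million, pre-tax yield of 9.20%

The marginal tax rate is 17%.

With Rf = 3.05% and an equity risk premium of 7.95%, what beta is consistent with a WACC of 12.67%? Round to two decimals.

Total capital V = 739 + 622 = 1361.
Equity weight = 739/1361 = 0.5430.
Bank debt weight = 622/1361 = 0.4570.
Debt contribution = 0.4570 × 9.2% × (1 − 17%) = 3.4898%.
Required equity contribution = 12.67% − 3.4898% = 9.1802%  ⇒  Re = 16.9070%.
CAPM: 16.9070% = 3.05% + β × 7.95%  ⇒  β = 1.7430.

1.74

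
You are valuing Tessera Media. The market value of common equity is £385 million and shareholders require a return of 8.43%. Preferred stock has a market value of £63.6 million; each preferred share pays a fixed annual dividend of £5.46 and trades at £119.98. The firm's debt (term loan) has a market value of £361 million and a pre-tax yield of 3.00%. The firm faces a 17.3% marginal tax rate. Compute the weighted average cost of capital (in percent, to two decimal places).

Cost of preferred: Rp = 5.46 / 119.98 = 4.5508%.
Total capital V = 385 + 63.6 + 361 = 809.6.
Equity: weight = 385/809.6 = 0.4755; cost = 8.43%.
Preferred: weight = 63.6/809.6 = 0.0786; cost = 4.5508%.
Term loan: weight = 361/809.6 = 0.4459; after-tax cost = 3% × (1 − 17.3%) = 2.4810%.
WACC = 0.4755 × 8.4300% + 0.0786 × 4.5508% + 0.4459 × 2.4810% = 5.4726%.

5.47%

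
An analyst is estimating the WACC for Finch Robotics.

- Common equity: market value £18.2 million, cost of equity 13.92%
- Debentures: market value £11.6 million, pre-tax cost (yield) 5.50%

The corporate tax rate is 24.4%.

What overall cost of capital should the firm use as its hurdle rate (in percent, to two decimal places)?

10.12%

Total capital V = 18.2 + 11.6 = 29.8.
Equity: weight = 18.2/29.8 = 0.6107; cost = 13.92%.
Debentures: weight = 11.6/29.8 = 0.3893; after-tax cost = 5.5% × (1 − 24.4%) = 4.1580%.
WACC = 0.6107 × 13.9200% + 0.3893 × 4.1580% = 10.1200%.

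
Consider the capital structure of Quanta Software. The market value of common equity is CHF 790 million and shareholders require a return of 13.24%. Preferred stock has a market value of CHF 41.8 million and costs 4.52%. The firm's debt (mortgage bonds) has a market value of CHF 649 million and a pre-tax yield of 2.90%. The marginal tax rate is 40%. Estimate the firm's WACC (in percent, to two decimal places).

Total capital V = 790 + 41.8 + 649 = 1480.8.
Equity: weight = 790/1480.8 = 0.5335; cost = 13.24%.
Preferred: weight = 41.8/1480.8 = 0.0282; cost = 4.52%.
Mortgage bonds: weight = 649/1480.8 = 0.4383; after-tax cost = 2.9% × (1 − 40%) = 1.7400%.
WACC = 0.5335 × 13.2400% + 0.0282 × 4.5200% + 0.4383 × 1.7400% = 7.9537%.

7.95%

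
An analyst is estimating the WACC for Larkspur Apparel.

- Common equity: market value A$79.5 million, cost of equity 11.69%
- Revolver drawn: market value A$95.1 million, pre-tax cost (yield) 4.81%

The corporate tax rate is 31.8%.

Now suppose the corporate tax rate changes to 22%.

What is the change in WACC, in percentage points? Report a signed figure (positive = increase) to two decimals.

Current WACC:
Total capital V = 79.5 + 95.1 = 174.6.
Equity: weight = 79.5/174.6 = 0.4553; cost = 11.69%.
Revolver drawn: weight = 95.1/174.6 = 0.5447; after-tax cost = 4.81% × (1 − 31.8%) = 3.2804%.
WACC = 0.4553 × 11.6900% + 0.5447 × 3.2804% = 7.1095%.
After the change:
Total capital V = 79.5 + 95.1 = 174.6.
Equity: weight = 79.5/174.6 = 0.4553; cost = 11.69%.
Revolver drawn: weight = 95.1/174.6 = 0.5447; after-tax cost = 4.81% × (1 − 22%) = 3.7518%.
WACC = 0.4553 × 11.6900% + 0.5447 × 3.7518% = 7.3663%.
Change in WACC = 7.3663% − 7.1095% = 0.2567 pp.

+0.26 pp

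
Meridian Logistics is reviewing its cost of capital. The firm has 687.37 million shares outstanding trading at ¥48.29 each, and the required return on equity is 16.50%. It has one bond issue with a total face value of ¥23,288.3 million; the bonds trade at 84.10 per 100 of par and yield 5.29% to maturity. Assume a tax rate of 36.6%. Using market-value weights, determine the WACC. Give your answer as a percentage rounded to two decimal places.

Market value of equity E = 48.29 × 687.37m = 33193.0973m. Market value of debt D = 23288.3m × 84.1/100 = 19585.4603m.
Total capital V = 33193.0973 + 19585.4603 = 52778.5576.
Equity: weight = 33193.0973/52778.5576 = 0.6289; cost = 16.5%.
Bonds outstanding: weight = 19585.4603/52778.5576 = 0.3711; after-tax cost = 5.29% × (1 − 36.6%) = 3.3539%.
WACC = 0.6289 × 16.5000% + 0.3711 × 3.3539% = 11.6216%.

11.62%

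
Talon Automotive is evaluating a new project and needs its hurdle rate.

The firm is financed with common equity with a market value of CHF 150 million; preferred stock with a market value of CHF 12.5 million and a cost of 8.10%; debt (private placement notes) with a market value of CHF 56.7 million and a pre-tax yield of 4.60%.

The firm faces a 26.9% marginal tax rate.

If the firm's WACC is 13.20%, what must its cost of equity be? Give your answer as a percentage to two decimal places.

Total capital V = 150 + 12.5 + 56.7 = 219.2.
Equity weight = 150/219.2 = 0.6843.
Preferred weight = 12.5/219.2 = 0.0570.
Private placement notes weight = 56.7/219.2 = 0.2587.
Debt contribution = 0.2587 × 4.6% × (1 − 26.9%) = 0.8698%.
Preferred contribution = 0.0570 × 8.1% = 0.4619%.
Required equity contribution = 13.2% − 1.3317% = 11.8683%.
Re = 11.8683% / 0.6843 = 17.3435%.

17.34%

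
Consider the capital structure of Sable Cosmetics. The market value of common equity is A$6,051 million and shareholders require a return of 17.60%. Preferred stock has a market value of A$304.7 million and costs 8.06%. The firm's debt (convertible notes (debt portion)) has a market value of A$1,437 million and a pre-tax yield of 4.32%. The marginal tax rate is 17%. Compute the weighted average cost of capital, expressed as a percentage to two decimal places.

14.64%

Total capital V = 6051 + 304.7 + 1437 = 7792.7.
Equity: weight = 6051/7792.7 = 0.7765; cost = 17.6%.
Preferred: weight = 304.7/7792.7 = 0.0391; cost = 8.06%.
Convertible notes (debt portion): weight = 1437/7792.7 = 0.1844; after-tax cost = 4.32% × (1 − 17%) = 3.5856%.
WACC = 0.7765 × 17.6000% + 0.0391 × 8.0600% + 0.1844 × 3.5856% = 14.6427%.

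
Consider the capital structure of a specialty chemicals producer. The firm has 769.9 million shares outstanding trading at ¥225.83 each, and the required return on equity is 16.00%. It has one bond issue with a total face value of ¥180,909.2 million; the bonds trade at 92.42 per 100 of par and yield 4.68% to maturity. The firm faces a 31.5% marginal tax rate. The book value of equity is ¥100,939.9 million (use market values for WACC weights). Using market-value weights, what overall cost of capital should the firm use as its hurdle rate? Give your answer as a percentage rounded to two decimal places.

Market value of equity E = 225.83 × 769.9m = 173866.517m. Market value of debt D = 180909.2m × 92.42/100 = 167196.28264m.
Total capital V = 173866.517 + 167196.28264 = 341062.79964.
Equity: weight = 173866.517/341062.79964 = 0.5098; cost = 16%.
Bonds outstanding: weight = 167196.28264/341062.79964 = 0.4902; after-tax cost = 4.68% × (1 − 31.5%) = 3.2058%.
WACC = 0.5098 × 16.0000% + 0.4902 × 3.2058% = 9.7280%.

9.73%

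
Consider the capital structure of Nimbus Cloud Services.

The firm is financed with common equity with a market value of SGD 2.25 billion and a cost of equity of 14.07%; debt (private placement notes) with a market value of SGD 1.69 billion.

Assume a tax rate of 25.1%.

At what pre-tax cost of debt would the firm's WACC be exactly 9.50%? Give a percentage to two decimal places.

4.56%

Total capital V = 2.25 + 1.69 = 3.94.
Equity weight = 2.25/3.94 = 0.5711.
Private placement notes weight = 1.69/3.94 = 0.4289.
Equity contribution = 0.5711 × 14.07% = 8.0349%.
Remaining for debt = 9.5% − 8.0349% = 1.4651%.
Rd × (1 − 25.1%) × 0.4289 = 1.4651%  ⇒  Rd = 4.5603%.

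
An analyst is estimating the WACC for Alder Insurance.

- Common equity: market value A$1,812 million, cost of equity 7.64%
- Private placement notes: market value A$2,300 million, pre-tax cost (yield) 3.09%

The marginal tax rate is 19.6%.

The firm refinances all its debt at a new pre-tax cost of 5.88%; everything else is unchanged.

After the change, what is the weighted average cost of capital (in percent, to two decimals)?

After the change:
Total capital V = 1812 + 2300 = 4112.
Equity: weight = 1812/4112 = 0.4407; cost = 7.64%.
Private placement notes: weight = 2300/4112 = 0.5593; after-tax cost = 5.88% × (1 − 19.6%) = 4.7275%.
WACC = 0.4407 × 7.6400% + 0.5593 × 4.7275% = 6.0109%.

6.01%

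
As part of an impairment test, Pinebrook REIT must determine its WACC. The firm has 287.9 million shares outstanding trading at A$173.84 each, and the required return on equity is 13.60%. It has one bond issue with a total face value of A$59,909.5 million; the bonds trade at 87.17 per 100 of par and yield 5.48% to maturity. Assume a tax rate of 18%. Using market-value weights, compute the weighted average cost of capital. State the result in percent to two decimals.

8.95%

Market value of equity E = 173.84 × 287.9m = 50048.536m. Market value of debt D = 59909.5m × 87.17/100 = 52223.11115m.
Total capital V = 50048.536 + 52223.11115 = 102271.64715.
Equity: weight = 50048.536/102271.64715 = 0.4894; cost = 13.6%.
Bonds outstanding: weight = 52223.11115/102271.64715 = 0.5106; after-tax cost = 5.48% × (1 − 18%) = 4.4936%.
WACC = 0.4894 × 13.6000% + 0.5106 × 4.4936% = 8.9500%.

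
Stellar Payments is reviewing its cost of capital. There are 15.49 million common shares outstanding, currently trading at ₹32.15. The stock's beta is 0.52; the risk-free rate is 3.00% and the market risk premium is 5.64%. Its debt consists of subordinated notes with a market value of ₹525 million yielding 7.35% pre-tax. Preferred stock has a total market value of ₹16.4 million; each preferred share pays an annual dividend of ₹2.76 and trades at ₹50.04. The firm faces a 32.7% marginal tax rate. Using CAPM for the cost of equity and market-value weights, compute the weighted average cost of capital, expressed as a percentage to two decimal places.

Cost of equity via CAPM: Re = 3.0% + 0.52 × 5.64% = 5.9328%.
Cost of preferred: Rp = 2.76 / 50.04 = 5.5156%.
Market value of equity E = 32.15 × 15.49m = 498.0035m.
Total capital V = 498.0035 + 16.4 + 525 = 1039.4035.
Equity: weight = 498.0035/1039.4035 = 0.4791; cost = 5.9328%.
Preferred: weight = 16.4/1039.4035 = 0.0158; cost = 5.5156%.
Subordinated notes: weight = 525/1039.4035 = 0.5051; after-tax cost = 7.35% × (1 − 32.7%) = 4.9466%.
WACC = 0.4791 × 5.9328% + 0.0158 × 5.5156% + 0.5051 × 4.9466% = 5.4281%.

5.43%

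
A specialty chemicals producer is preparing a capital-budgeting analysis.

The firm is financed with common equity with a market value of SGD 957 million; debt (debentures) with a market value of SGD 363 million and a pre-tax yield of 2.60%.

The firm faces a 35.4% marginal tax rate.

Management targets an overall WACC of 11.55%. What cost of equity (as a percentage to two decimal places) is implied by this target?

Total capital V = 957 + 363 = 1320.
Equity weight = 957/1320 = 0.7250.
Debentures weight = 363/1320 = 0.2750.
Debt contribution = 0.2750 × 2.6% × (1 − 35.4%) = 0.4619%.
Required equity contribution = 11.55% − 0.4619% = 11.0881%.
Re = 11.0881% / 0.7250 = 15.2939%.

15.29%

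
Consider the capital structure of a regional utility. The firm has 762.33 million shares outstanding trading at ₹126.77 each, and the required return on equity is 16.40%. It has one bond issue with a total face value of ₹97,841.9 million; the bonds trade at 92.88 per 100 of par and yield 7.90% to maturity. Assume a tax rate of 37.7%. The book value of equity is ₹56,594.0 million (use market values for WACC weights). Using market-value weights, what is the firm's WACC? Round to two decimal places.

Market value of equity E = 126.77 × 762.33m = 96640.5741m. Market value of debt D = 97841.9m × 92.88/100 = 90875.55672m.
Total capital V = 96640.5741 + 90875.55672 = 187516.13082.
Equity: weight = 96640.5741/187516.13082 = 0.5154; cost = 16.4%.
Bonds outstanding: weight = 90875.55672/187516.13082 = 0.4846; after-tax cost = 7.9% × (1 − 37.7%) = 4.9217%.
WACC = 0.5154 × 16.4000% + 0.4846 × 4.9217% = 10.8373%.

10.84%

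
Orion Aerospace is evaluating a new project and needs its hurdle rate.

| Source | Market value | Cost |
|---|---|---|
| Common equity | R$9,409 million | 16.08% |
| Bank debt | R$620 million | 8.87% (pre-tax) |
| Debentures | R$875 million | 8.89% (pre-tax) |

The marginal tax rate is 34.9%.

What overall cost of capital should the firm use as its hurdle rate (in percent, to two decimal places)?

14.67%

Total capital V = 9409 + 620 + 875 = 10904.
Equity: weight = 9409/10904 = 0.8629; cost = 16.08%.
Bank debt: weight = 620/10904 = 0.0569; after-tax cost = 8.87% × (1 − 34.9%) = 5.7744%.
Debentures: weight = 875/10904 = 0.0802; after-tax cost = 8.89% × (1 − 34.9%) = 5.7874%.
WACC = 0.8629 × 16.0800% + 0.0569 × 5.7744% + 0.0802 × 5.7874% = 14.6681%.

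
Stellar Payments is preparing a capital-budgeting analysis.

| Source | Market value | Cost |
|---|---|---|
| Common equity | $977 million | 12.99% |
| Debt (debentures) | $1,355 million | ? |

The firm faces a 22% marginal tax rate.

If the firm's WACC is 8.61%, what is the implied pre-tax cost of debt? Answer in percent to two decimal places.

6.99%

Total capital V = 977 + 1355 = 2332.
Equity weight = 977/2332 = 0.4190.
Debentures weight = 1355/2332 = 0.5810.
Equity contribution = 0.4190 × 12.99% = 5.4422%.
Remaining for debt = 8.61% − 5.4422% = 3.1678%.
Rd × (1 − 22%) × 0.5810 = 3.1678%  ⇒  Rd = 6.9896%.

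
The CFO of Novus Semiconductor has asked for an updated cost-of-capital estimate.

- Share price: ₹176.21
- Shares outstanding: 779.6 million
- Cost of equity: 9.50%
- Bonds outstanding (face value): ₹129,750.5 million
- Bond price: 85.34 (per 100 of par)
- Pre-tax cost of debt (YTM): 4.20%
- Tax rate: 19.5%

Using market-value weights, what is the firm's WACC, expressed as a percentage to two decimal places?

Market value of equity E = 176.21 × 779.6m = 137373.316m. Market value of debt D = 129750.5m × 85.34/100 = 110729.0767m.
Total capital V = 137373.316 + 110729.0767 = 248102.3927.
Equity: weight = 137373.316/248102.3927 = 0.5537; cost = 9.5%.
Bonds outstanding: weight = 110729.0767/248102.3927 = 0.4463; after-tax cost = 4.2% × (1 − 19.5%) = 3.3810%.
WACC = 0.5537 × 9.5000% + 0.4463 × 3.3810% = 6.7691%.

6.77%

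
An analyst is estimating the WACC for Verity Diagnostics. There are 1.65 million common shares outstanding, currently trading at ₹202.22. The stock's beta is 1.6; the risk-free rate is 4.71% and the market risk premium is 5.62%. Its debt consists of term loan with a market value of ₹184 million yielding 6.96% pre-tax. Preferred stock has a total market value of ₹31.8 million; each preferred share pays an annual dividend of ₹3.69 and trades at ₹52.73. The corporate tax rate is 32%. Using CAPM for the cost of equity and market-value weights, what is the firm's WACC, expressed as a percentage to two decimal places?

10.31%

Cost of equity via CAPM: Re = 4.71% + 1.6 × 5.62% = 13.7020%.
Cost of preferred: Rp = 3.69 / 52.73 = 6.9979%.
Market value of equity E = 202.22 × 1.65m = 333.663m.
Total capital V = 333.663 + 31.8 + 184 = 549.463.
Equity: weight = 333.663/549.463 = 0.6073; cost = 13.702%.
Preferred: weight = 31.8/549.463 = 0.0579; cost = 6.9979%.
Term loan: weight = 184/549.463 = 0.3349; after-tax cost = 6.96% × (1 − 32%) = 4.7328%.
WACC = 0.6073 × 13.7020% + 0.0579 × 6.9979% + 0.3349 × 4.7328% = 10.3105%.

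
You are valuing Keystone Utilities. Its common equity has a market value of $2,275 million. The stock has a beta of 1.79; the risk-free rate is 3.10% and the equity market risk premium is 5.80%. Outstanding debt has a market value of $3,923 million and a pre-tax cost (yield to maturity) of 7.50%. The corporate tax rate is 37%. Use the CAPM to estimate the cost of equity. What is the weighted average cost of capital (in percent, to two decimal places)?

Cost of equity via CAPM: Re = 3.1% + 1.79 × 5.8% = 13.4820%.
Total capital V = 2275 + 3923 = 6198.
Equity: weight = 2275/6198 = 0.3671; cost = 13.482%.
Debt: weight = 3923/6198 = 0.6329; after-tax cost = 7.5% × (1 − 37%) = 4.7250%.
WACC = 0.3671 × 13.4820% + 0.6329 × 4.7250% = 7.9393%.

7.94%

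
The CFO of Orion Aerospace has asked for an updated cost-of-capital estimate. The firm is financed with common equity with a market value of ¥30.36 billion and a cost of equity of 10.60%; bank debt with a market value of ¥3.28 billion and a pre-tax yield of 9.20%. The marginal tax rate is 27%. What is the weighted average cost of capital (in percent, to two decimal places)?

Total capital V = 30.36 + 3.28 = 33.64.
Equity: weight = 30.36/33.64 = 0.9025; cost = 10.6%.
Bank debt: weight = 3.28/33.64 = 0.0975; after-tax cost = 9.2% × (1 − 27%) = 6.7160%.
WACC = 0.9025 × 10.6000% + 0.0975 × 6.7160% = 10.2213%.

10.22%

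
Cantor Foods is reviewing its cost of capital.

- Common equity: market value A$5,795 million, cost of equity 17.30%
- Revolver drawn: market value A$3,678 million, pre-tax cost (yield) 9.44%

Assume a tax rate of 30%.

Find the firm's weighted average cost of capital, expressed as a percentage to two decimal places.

Total capital V = 5795 + 3678 = 9473.
Equity: weight = 5795/9473 = 0.6117; cost = 17.3%.
Revolver drawn: weight = 3678/9473 = 0.3883; after-tax cost = 9.44% × (1 − 30%) = 6.6080%.
WACC = 0.6117 × 17.3000% + 0.3883 × 6.6080% = 13.1487%.

13.15%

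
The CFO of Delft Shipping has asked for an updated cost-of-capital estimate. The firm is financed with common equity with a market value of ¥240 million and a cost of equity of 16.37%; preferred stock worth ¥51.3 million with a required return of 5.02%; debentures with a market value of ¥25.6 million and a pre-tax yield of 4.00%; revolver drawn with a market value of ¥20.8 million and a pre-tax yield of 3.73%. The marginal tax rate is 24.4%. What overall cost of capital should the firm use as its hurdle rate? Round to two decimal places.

12.80%

Total capital V = 240 + 51.3 + 25.6 + 20.8 = 337.7.
Equity: weight = 240/337.7 = 0.7107; cost = 16.37%.
Preferred: weight = 51.3/337.7 = 0.1519; cost = 5.02%.
Debentures: weight = 25.6/337.7 = 0.0758; after-tax cost = 4% × (1 − 24.4%) = 3.0240%.
Revolver drawn: weight = 20.8/337.7 = 0.0616; after-tax cost = 3.73% × (1 − 24.4%) = 2.8199%.
WACC = 0.7107 × 16.3700% + 0.1519 × 5.0200% + 0.0758 × 3.0240% + 0.0616 × 2.8199% = 12.7995%.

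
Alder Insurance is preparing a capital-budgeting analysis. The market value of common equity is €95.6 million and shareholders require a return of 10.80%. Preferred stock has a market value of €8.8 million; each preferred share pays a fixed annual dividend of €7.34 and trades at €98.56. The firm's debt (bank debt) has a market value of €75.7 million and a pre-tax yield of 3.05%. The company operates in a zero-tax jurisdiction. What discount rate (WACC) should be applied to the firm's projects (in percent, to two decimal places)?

Cost of preferred: Rp = 7.34 / 98.56 = 7.4472%.
Total capital V = 95.6 + 8.8 + 75.7 = 180.1.
Equity: weight = 95.6/180.1 = 0.5308; cost = 10.8%.
Preferred: weight = 8.8/180.1 = 0.0489; cost = 7.4472%.
Bank debt: weight = 75.7/180.1 = 0.4203; after-tax cost = 3.05% × (1 − 0%) = 3.0500%.
WACC = 0.5308 × 10.8000% + 0.0489 × 7.4472% + 0.4203 × 3.0500% = 7.3787%.

7.38%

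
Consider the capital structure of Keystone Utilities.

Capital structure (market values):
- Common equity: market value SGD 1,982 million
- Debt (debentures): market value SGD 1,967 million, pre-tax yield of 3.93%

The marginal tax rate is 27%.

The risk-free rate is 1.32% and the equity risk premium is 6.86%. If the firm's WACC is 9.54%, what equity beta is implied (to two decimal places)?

2.16

Total capital V = 1982 + 1967 = 3949.
Equity weight = 1982/3949 = 0.5019.
Debentures weight = 1967/3949 = 0.4981.
Debt contribution = 0.4981 × 3.93% × (1 − 27%) = 1.4290%.
Required equity contribution = 9.54% − 1.4290% = 8.1110%  ⇒  Re = 16.1606%.
CAPM: 16.1606% = 1.32% + β × 6.86%  ⇒  β = 2.1634.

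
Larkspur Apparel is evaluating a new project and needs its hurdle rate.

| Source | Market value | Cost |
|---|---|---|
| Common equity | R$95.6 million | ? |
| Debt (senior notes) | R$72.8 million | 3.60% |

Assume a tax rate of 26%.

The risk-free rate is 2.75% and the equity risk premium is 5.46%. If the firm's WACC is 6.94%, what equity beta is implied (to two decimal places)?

1.36

Total capital V = 95.6 + 72.8 = 168.4.
Equity weight = 95.6/168.4 = 0.5677.
Senior notes weight = 72.8/168.4 = 0.4323.
Debt contribution = 0.4323 × 3.6% × (1 − 26%) = 1.1517%.
Required equity contribution = 6.94% − 1.1517% = 5.7883%  ⇒  Re = 10.1962%.
CAPM: 10.1962% = 2.75% + β × 5.46%  ⇒  β = 1.3638.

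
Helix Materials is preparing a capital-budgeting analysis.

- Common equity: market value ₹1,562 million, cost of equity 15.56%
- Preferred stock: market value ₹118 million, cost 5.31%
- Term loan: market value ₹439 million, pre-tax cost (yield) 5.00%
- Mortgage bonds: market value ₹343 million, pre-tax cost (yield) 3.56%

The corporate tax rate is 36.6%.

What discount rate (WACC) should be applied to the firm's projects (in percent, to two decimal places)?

11.01%

Total capital V = 1562 + 118 + 439 + 343 = 2462.
Equity: weight = 1562/2462 = 0.6344; cost = 15.56%.
Preferred: weight = 118/2462 = 0.0479; cost = 5.31%.
Term loan: weight = 439/2462 = 0.1783; after-tax cost = 5% × (1 − 36.6%) = 3.1700%.
Mortgage bonds: weight = 343/2462 = 0.1393; after-tax cost = 3.56% × (1 − 36.6%) = 2.2570%.
WACC = 0.6344 × 15.5600% + 0.0479 × 5.3100% + 0.1783 × 3.1700% + 0.1393 × 2.2570% = 11.0061%.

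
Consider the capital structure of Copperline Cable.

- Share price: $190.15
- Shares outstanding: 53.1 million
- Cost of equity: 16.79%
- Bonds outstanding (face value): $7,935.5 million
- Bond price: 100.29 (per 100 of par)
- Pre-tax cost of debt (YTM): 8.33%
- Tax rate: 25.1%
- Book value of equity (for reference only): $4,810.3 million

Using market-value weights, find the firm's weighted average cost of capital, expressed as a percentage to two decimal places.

Market value of equity E = 190.15 × 53.1m = 10096.965m. Market value of debt D = 7935.5m × 100.29/100 = 7958.51295m.
Total capital V = 10096.965 + 7958.51295 = 18055.47795.
Equity: weight = 10096.965/18055.47795 = 0.5592; cost = 16.79%.
Bonds outstanding: weight = 7958.51295/18055.47795 = 0.4408; after-tax cost = 8.33% × (1 − 25.1%) = 6.2392%.
WACC = 0.5592 × 16.7900% + 0.4408 × 6.2392% = 12.1394%.

12.14%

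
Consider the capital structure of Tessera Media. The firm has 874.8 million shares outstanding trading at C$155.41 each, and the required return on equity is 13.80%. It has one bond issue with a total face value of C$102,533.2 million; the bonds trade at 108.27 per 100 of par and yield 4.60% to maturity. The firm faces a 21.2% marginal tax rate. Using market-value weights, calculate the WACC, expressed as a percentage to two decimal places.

Market value of equity E = 155.41 × 874.8m = 135952.668m. Market value of debt D = 102533.2m × 108.27/100 = 111012.69564m.
Total capital V = 135952.668 + 111012.69564 = 246965.36364.
Equity: weight = 135952.668/246965.36364 = 0.5505; cost = 13.8%.
Bonds outstanding: weight = 111012.69564/246965.36364 = 0.4495; after-tax cost = 4.6% × (1 − 21.2%) = 3.6248%.
WACC = 0.5505 × 13.8000% + 0.4495 × 3.6248% = 9.2262%.

9.23%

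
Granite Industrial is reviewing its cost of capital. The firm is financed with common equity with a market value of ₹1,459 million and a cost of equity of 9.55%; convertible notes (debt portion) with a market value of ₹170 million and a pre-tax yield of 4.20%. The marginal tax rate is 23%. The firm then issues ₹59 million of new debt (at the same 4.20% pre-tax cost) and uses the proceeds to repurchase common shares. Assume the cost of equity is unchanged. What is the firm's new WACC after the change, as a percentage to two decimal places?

After the change:
Total capital V = 1400 + 229 = 1629.
Equity: weight = 1400/1629 = 0.8594; cost = 9.55%.
Convertible notes (debt portion): weight = 229/1629 = 0.1406; after-tax cost = 4.2% × (1 − 23%) = 3.2340%.
WACC = 0.8594 × 9.5500% + 0.1406 × 3.2340% = 8.6621%.

8.66%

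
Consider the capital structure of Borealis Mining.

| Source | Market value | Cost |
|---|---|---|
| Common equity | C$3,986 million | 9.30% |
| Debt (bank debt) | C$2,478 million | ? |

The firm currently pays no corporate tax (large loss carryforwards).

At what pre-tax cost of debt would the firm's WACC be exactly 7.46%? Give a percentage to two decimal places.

4.50%

Total capital V = 3986 + 2478 = 6464.
Equity weight = 3986/6464 = 0.6166.
Bank debt weight = 2478/6464 = 0.3834.
Equity contribution = 0.6166 × 9.3% = 5.7348%.
Remaining for debt = 7.46% − 5.7348% = 1.7252%.
Rd × (1 − 0%) × 0.3834 = 1.7252%  ⇒  Rd = 4.5003%.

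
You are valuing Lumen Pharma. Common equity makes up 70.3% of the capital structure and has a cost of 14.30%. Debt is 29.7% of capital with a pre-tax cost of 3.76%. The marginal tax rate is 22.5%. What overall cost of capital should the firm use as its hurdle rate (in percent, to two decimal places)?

10.92%

After-tax cost of debt = 3.76% × (1 − 22.5%) = 2.9140%.
WACC = 0.703 × 14.3000% + 0.297 × 2.9140% = 10.9184%.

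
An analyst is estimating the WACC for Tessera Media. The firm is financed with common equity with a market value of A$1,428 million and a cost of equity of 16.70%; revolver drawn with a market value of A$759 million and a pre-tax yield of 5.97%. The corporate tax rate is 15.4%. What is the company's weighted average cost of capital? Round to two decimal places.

Total capital V = 1428 + 759 = 2187.
Equity: weight = 1428/2187 = 0.6529; cost = 16.7%.
Revolver drawn: weight = 759/2187 = 0.3471; after-tax cost = 5.97% × (1 − 15.4%) = 5.0506%.
WACC = 0.6529 × 16.7000% + 0.3471 × 5.0506% = 12.6571%.

12.66%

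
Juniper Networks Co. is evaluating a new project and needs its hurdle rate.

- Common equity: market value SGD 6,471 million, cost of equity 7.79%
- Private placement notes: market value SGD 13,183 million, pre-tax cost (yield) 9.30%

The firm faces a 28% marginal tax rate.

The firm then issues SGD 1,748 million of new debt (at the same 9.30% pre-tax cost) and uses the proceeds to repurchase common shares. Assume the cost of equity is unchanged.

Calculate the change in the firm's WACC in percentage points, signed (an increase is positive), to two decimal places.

Current WACC:
Total capital V = 6471 + 13183 = 19654.
Equity: weight = 6471/19654 = 0.3292; cost = 7.79%.
Private placement notes: weight = 13183/19654 = 0.6708; after-tax cost = 9.3% × (1 − 28%) = 6.6960%.
WACC = 0.3292 × 7.7900% + 0.6708 × 6.6960% = 7.0562%.
After the change:
Total capital V = 4723 + 14931 = 19654.
Equity: weight = 4723/19654 = 0.2403; cost = 7.79%.
Private placement notes: weight = 14931/19654 = 0.7597; after-tax cost = 9.3% × (1 − 28%) = 6.6960%.
WACC = 0.2403 × 7.7900% + 0.7597 × 6.6960% = 6.9589%.
Change in WACC = 6.9589% − 7.0562% = -0.0973 pp.

-0.10 pp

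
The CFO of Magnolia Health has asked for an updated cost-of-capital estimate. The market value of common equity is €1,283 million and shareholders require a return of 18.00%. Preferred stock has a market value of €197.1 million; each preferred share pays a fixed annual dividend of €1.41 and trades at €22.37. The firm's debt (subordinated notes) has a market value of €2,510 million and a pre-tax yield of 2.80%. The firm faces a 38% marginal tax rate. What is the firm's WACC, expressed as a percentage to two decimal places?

Cost of preferred: Rp = 1.41 / 22.37 = 6.3031%.
Total capital V = 1283 + 197.1 + 2510 = 3990.1.
Equity: weight = 1283/3990.1 = 0.3215; cost = 18%.
Preferred: weight = 197.1/3990.1 = 0.0494; cost = 6.3031%.
Subordinated notes: weight = 2510/3990.1 = 0.6291; after-tax cost = 2.8% × (1 − 38%) = 1.7360%.
WACC = 0.3215 × 18.0000% + 0.0494 × 6.3031% + 0.6291 × 1.7360% = 7.1912%.

7.19%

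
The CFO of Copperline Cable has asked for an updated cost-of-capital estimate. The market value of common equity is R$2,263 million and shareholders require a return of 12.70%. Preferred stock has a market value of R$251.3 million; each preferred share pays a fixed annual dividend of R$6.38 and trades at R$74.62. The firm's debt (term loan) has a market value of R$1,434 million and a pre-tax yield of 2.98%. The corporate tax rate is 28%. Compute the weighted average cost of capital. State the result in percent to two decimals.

8.60%

Cost of preferred: Rp = 6.38 / 74.62 = 8.5500%.
Total capital V = 2263 + 251.3 + 1434 = 3948.3.
Equity: weight = 2263/3948.3 = 0.5732; cost = 12.7%.
Preferred: weight = 251.3/3948.3 = 0.0636; cost = 8.55%.
Term loan: weight = 1434/3948.3 = 0.3632; after-tax cost = 2.98% × (1 − 28%) = 2.1456%.
WACC = 0.5732 × 12.7000% + 0.0636 × 8.5500% + 0.3632 × 2.1456% = 8.6026%.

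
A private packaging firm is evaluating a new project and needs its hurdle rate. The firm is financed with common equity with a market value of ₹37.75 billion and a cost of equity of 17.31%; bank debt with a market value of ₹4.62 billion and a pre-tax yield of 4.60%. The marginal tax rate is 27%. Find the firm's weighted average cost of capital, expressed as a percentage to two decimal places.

15.79%

Total capital V = 37.75 + 4.62 = 42.37.
Equity: weight = 37.75/42.37 = 0.8910; cost = 17.31%.
Bank debt: weight = 4.62/42.37 = 0.1090; after-tax cost = 4.6% × (1 − 27%) = 3.3580%.
WACC = 0.8910 × 17.3100% + 0.1090 × 3.3580% = 15.7887%.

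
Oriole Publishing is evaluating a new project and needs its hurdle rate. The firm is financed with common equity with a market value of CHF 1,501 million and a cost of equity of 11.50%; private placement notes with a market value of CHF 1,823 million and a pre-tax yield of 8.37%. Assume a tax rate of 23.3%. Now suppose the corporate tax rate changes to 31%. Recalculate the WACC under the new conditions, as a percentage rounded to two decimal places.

After the change:
Total capital V = 1501 + 1823 = 3324.
Equity: weight = 1501/3324 = 0.4516; cost = 11.5%.
Private placement notes: weight = 1823/3324 = 0.5484; after-tax cost = 8.37% × (1 − 31%) = 5.7753%.
WACC = 0.4516 × 11.5000% + 0.5484 × 5.7753% = 8.3604%.

8.36%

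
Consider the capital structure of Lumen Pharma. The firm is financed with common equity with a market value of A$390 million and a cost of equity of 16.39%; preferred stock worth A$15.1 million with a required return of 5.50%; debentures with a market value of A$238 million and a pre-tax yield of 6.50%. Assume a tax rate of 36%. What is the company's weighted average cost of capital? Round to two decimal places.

11.61%

Total capital V = 390 + 15.1 + 238 = 643.1.
Equity: weight = 390/643.1 = 0.6064; cost = 16.39%.
Preferred: weight = 15.1/643.1 = 0.0235; cost = 5.5%.
Debentures: weight = 238/643.1 = 0.3701; after-tax cost = 6.5% × (1 − 36%) = 4.1600%.
WACC = 0.6064 × 16.3900% + 0.0235 × 5.5000% + 0.3701 × 4.1600% = 11.6082%.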